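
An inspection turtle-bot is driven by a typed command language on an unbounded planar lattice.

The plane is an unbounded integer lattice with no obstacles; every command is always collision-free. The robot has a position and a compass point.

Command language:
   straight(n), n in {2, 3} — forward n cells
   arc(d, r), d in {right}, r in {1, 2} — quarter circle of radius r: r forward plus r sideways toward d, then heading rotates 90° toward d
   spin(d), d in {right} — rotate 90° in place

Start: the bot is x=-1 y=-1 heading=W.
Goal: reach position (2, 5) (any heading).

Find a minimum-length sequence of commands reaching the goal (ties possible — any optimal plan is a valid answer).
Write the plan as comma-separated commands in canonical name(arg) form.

begin: x=-1 y=-1 heading=W
step 1 (arc(right, 2)): x=-3 y=1 heading=N
step 2 (straight(2)): x=-3 y=3 heading=N
step 3 (arc(right, 2)): x=-1 y=5 heading=E
step 4 (straight(3)): x=2 y=5 heading=E
nothing shorter than 4 reaches the goal.

arc(right, 2), straight(2), arc(right, 2), straight(3)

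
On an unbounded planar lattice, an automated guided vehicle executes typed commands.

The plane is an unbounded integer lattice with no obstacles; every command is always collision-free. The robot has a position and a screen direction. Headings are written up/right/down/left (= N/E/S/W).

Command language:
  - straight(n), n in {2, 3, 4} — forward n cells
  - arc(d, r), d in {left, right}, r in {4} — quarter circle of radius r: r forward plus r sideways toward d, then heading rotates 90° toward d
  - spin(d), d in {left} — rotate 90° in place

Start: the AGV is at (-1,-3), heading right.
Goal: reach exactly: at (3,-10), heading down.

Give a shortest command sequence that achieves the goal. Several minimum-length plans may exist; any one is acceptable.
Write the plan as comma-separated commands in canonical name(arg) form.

arc(right, 4), straight(3)

begin: at (-1,-3), heading right
t=1 arc(right, 4) ⇒ at (3,-7), heading down
t=2 straight(3) ⇒ at (3,-10), heading down
no 1-step plan works, so 2 is optimal.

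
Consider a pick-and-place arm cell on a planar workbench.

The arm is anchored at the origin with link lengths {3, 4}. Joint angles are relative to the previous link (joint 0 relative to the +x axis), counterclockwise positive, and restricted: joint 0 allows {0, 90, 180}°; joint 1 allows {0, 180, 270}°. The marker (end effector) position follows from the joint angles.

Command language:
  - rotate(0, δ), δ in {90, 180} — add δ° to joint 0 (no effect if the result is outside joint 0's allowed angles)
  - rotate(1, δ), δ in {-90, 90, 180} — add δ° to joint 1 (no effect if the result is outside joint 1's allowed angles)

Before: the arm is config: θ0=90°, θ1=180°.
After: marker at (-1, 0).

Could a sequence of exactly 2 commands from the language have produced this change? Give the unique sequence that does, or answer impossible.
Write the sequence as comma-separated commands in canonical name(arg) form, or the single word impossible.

key: order matters: swapping rotate(0, 90) and rotate(0, 180) lands elsewhere
t0: config: θ0=90°, θ1=180°
[1] after rotate(0, 90): config: θ0=180°, θ1=180°
[2] after rotate(0, 180): config: θ0=0°, θ1=180°
all 25 alternatives checked — unique.

rotate(0, 90), rotate(0, 180)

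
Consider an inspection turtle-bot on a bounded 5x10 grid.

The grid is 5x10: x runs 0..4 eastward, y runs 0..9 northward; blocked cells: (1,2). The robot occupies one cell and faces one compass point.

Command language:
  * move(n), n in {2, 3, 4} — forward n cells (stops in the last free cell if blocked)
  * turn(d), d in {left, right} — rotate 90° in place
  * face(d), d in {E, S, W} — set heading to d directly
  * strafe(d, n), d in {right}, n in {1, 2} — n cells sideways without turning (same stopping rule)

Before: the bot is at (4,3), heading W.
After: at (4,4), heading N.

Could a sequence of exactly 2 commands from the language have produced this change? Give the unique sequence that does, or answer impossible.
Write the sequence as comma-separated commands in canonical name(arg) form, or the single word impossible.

strafe(right, 1), turn(right)

key: order matters: swapping strafe(right, 1) and turn(right) lands elsewhere
start: at (4,3), heading W
1. strafe(right, 1) → at (4,4), heading W
2. turn(right) → at (4,4), heading N
no other 2-command option fits: unique.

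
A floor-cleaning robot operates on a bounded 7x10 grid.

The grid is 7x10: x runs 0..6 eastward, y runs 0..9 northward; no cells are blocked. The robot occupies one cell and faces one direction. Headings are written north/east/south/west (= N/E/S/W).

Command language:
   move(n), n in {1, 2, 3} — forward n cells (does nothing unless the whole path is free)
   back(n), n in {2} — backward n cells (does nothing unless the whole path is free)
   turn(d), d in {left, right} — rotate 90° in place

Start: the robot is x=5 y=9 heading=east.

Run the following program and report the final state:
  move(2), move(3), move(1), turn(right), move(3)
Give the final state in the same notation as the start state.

x=6 y=6 heading=south

t0: x=5 y=9 heading=east
1. move(2) → x=5 y=9 heading=east
2. move(3) → x=5 y=9 heading=east
3. move(1) → x=6 y=9 heading=east
4. turn(right) → x=6 y=9 heading=south
5. move(3) → x=6 y=6 heading=south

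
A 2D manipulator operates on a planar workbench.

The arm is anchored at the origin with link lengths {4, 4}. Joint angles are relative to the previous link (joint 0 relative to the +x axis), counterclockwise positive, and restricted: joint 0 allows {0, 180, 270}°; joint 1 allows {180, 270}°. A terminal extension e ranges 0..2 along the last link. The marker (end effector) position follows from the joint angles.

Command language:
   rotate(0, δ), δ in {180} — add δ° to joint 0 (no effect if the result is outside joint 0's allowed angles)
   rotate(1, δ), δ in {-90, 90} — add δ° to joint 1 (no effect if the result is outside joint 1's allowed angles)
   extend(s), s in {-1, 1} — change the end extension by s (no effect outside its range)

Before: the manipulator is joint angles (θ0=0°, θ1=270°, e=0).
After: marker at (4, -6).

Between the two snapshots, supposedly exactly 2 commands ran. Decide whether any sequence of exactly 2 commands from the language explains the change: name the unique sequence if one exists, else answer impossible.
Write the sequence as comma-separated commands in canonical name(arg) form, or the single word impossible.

extend(1), extend(1)

from: joint angles (θ0=0°, θ1=270°, e=0)
[1] after extend(1): joint angles (θ0=0°, θ1=270°, e=1)
[2] after extend(1): joint angles (θ0=0°, θ1=270°, e=2)
uniquely the one of 25 2-step routes that fits.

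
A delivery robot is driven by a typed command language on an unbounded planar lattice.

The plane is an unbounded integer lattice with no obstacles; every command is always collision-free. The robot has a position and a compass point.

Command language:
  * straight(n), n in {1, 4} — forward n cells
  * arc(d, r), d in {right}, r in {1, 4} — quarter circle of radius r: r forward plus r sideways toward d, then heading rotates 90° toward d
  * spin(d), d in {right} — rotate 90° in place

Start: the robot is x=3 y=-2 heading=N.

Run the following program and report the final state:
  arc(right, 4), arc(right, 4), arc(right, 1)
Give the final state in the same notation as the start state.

begin: x=3 y=-2 heading=N
1. arc(right, 4) → x=7 y=2 heading=E
2. arc(right, 4) → x=11 y=-2 heading=S
3. arc(right, 1) → x=10 y=-3 heading=W

x=10 y=-3 heading=W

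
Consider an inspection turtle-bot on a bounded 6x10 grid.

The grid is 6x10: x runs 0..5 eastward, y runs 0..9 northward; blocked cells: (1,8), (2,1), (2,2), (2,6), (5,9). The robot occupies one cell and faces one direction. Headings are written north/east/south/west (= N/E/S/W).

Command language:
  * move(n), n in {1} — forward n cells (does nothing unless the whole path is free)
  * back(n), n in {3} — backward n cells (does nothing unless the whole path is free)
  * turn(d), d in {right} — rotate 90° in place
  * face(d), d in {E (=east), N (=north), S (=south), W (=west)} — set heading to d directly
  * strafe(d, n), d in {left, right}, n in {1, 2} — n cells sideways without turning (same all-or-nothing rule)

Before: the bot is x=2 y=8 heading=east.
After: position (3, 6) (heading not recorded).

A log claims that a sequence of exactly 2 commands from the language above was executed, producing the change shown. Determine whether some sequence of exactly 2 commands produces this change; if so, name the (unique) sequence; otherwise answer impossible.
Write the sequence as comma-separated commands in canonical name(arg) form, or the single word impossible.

move(1), strafe(right, 2)

key: order matters: swapping move(1) and strafe(right, 2) lands elsewhere
initial: x=2 y=8 heading=east
step 1 (move(1)): x=3 y=8 heading=east
step 2 (strafe(right, 2)): x=3 y=6 heading=east
uniquely the one of 121 2-step routes that fits.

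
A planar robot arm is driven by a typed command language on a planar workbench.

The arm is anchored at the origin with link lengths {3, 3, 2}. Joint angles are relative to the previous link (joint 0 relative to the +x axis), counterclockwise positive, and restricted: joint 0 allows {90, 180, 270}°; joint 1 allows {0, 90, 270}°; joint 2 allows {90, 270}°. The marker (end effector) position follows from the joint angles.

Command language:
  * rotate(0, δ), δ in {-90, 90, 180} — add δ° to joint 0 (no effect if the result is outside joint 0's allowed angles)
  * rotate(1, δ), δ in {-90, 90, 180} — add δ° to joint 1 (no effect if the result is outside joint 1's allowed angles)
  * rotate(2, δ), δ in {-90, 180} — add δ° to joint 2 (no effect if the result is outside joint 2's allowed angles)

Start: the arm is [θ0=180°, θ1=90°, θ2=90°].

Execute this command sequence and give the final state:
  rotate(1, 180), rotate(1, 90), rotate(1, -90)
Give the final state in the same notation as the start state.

[θ0=180°, θ1=270°, θ2=90°]

begin: [θ0=180°, θ1=90°, θ2=90°]
1. rotate(1, 180) → [θ0=180°, θ1=270°, θ2=90°]
2. rotate(1, 90) → [θ0=180°, θ1=0°, θ2=90°]
3. rotate(1, -90) → [θ0=180°, θ1=270°, θ2=90°]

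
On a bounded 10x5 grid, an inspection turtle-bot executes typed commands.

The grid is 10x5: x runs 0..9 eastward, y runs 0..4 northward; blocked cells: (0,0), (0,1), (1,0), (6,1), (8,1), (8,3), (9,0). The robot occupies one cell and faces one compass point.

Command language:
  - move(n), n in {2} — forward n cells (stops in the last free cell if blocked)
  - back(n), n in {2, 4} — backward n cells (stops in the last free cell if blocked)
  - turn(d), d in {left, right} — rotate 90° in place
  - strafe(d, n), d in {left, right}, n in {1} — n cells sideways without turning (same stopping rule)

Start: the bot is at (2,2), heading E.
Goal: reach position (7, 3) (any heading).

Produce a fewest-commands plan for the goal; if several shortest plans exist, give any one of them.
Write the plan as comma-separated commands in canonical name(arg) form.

begin: at (2,2), heading E
1. move(2) → at (4,2), heading E
2. move(2) → at (6,2), heading E
3. strafe(left, 1) → at (6,3), heading E
4. move(2) → at (7,3), heading E
nothing shorter than 4 reaches the goal.

move(2), move(2), strafe(left, 1), move(2)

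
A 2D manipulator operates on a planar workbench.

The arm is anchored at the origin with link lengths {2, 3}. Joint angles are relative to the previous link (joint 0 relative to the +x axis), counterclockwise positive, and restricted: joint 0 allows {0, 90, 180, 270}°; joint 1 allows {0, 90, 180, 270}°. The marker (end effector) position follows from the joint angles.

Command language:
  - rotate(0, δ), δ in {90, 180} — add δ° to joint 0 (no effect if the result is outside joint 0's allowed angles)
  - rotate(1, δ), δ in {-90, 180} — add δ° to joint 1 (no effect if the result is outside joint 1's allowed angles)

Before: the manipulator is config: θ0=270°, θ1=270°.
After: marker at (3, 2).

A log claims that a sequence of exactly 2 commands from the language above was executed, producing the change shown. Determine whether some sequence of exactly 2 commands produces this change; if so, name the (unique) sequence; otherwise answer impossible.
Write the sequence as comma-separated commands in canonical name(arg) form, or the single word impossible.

rotate(0, 90), rotate(0, 90)

initial: config: θ0=270°, θ1=270°
1. rotate(0, 90) → config: θ0=0°, θ1=270°
2. rotate(0, 90) → config: θ0=90°, θ1=270°
all 16 alternatives checked — unique.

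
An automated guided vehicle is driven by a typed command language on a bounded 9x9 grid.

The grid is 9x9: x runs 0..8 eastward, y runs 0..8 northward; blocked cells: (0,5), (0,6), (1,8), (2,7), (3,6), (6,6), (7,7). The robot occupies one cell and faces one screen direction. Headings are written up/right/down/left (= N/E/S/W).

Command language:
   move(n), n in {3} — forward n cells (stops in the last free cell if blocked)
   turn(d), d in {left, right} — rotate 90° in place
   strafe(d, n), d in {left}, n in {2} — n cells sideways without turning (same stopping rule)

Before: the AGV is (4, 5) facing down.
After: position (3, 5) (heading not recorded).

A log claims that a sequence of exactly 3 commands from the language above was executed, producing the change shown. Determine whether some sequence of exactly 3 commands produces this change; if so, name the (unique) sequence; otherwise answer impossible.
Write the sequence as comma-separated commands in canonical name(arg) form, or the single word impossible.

key: running move(3) before strafe(left, 2) would end elsewhere — order is forced
begin: (4, 5) facing down
1. strafe(left, 2) → (6, 5) facing down
2. turn(right) → (6, 5) facing left
3. move(3) → (3, 5) facing left
all 64 alternatives checked — unique.

strafe(left, 2), turn(right), move(3)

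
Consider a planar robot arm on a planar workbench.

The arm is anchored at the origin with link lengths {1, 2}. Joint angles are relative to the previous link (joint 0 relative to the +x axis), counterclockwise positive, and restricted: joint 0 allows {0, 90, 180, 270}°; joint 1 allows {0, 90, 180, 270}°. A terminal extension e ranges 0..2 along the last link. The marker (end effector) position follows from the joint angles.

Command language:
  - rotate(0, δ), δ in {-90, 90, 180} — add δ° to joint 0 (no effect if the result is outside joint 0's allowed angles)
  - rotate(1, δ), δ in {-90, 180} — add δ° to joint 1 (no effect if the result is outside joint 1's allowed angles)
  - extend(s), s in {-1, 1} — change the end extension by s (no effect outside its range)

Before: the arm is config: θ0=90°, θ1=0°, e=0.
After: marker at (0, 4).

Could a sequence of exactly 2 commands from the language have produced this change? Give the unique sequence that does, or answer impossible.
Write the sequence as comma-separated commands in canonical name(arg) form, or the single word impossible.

key: order matters: swapping extend(-1) and extend(1) lands elsewhere
start: config: θ0=90°, θ1=0°, e=0
1. extend(-1) → config: θ0=90°, θ1=0°, e=0
2. extend(1) → config: θ0=90°, θ1=0°, e=1
no other 2-command option fits: unique.

extend(-1), extend(1)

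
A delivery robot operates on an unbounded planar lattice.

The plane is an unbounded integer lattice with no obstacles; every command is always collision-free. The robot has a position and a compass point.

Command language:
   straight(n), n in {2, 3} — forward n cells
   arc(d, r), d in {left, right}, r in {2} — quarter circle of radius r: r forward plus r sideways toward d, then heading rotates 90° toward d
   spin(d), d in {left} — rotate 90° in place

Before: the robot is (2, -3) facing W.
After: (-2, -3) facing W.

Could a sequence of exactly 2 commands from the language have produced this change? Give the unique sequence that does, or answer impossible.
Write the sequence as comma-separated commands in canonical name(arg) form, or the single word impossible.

straight(2), straight(2)

key: heading stays W — no command in the sequence turns
start: (2, -3) facing W
[1] after straight(2): (0, -3) facing W
[2] after straight(2): (-2, -3) facing W
no other 2-command option fits: unique.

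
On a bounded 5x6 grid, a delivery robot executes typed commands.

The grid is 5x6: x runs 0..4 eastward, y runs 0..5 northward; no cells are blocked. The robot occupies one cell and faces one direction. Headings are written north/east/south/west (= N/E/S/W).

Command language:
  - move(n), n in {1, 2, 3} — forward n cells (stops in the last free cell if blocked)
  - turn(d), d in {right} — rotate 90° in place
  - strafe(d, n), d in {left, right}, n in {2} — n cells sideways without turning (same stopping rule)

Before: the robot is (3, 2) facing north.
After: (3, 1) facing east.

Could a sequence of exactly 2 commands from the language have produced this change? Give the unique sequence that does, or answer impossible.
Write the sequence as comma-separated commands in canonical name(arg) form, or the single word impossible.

impossible

checked all 2-command options: none fits.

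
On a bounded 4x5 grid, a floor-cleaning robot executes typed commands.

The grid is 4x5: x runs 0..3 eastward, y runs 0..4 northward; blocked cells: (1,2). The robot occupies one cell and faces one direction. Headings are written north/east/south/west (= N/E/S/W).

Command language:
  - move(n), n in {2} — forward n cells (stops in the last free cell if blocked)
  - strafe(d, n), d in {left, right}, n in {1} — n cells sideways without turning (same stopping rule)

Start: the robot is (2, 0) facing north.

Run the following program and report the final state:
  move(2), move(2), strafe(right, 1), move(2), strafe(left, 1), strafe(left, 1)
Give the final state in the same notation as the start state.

begin: (2, 0) facing north
1. move(2) → (2, 2) facing north
2. move(2) → (2, 4) facing north
3. strafe(right, 1) → (3, 4) facing north
4. move(2) → (3, 4) facing north
5. strafe(left, 1) → (2, 4) facing north
6. strafe(left, 1) → (1, 4) facing north

(1, 4) facing north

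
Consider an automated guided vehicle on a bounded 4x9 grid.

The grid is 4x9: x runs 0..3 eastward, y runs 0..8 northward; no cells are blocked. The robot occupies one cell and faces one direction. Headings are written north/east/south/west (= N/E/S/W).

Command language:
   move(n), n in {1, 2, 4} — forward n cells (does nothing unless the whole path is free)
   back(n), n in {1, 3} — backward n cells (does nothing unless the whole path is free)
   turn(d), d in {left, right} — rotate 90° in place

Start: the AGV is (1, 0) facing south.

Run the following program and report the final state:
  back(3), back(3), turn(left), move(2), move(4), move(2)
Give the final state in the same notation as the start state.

(3, 6) facing east

from: (1, 0) facing south
step 1 (back(3)): (1, 3) facing south
step 2 (back(3)): (1, 6) facing south
step 3 (turn(left)): (1, 6) facing east
step 4 (move(2)): (3, 6) facing east
step 5 (move(4)): (3, 6) facing east
step 6 (move(2)): (3, 6) facing east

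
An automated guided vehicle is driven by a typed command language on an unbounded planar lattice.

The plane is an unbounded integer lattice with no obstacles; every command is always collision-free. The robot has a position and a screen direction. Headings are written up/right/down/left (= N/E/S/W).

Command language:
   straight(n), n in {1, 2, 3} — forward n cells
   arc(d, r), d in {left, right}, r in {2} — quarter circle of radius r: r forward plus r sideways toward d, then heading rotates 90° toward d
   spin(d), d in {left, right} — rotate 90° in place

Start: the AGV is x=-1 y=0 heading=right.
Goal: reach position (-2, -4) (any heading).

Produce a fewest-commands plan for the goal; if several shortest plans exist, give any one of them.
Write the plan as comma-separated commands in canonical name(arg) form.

arc(right, 2), arc(right, 2), straight(1)

start: x=-1 y=0 heading=right
step 1 (arc(right, 2)): x=1 y=-2 heading=down
step 2 (arc(right, 2)): x=-1 y=-4 heading=left
step 3 (straight(1)): x=-2 y=-4 heading=left
no 2-step plan works, so 3 is optimal.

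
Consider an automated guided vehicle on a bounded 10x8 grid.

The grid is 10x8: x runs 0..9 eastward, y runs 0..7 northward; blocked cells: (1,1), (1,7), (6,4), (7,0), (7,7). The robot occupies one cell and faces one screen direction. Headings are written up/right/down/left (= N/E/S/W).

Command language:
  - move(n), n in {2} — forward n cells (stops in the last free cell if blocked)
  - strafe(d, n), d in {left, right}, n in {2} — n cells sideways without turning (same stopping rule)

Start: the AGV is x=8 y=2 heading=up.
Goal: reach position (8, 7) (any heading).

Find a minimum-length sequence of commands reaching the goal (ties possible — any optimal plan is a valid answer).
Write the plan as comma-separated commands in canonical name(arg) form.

move(2), move(2), move(2)

initial: x=8 y=2 heading=up
t=1 move(2) ⇒ x=8 y=4 heading=up
t=2 move(2) ⇒ x=8 y=6 heading=up
t=3 move(2) ⇒ x=8 y=7 heading=up
minimal: 3 command(s), checked below 3.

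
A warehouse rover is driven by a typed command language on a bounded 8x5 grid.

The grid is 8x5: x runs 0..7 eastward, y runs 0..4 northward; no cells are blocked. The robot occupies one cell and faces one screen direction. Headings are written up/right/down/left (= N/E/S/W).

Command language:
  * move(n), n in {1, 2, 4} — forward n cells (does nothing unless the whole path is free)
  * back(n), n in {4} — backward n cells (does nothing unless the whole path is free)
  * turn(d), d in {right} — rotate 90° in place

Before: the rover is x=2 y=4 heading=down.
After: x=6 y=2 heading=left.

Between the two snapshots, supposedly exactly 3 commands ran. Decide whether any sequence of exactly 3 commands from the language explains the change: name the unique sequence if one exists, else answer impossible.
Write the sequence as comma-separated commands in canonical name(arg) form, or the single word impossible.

key: cell and facing (now W) both changed — the 3 commands mix motion and turning
start: x=2 y=4 heading=down
1. move(2) → x=2 y=2 heading=down
2. turn(right) → x=2 y=2 heading=left
3. back(4) → x=6 y=2 heading=left
no rival 3-sequence matches.

move(2), turn(right), back(4)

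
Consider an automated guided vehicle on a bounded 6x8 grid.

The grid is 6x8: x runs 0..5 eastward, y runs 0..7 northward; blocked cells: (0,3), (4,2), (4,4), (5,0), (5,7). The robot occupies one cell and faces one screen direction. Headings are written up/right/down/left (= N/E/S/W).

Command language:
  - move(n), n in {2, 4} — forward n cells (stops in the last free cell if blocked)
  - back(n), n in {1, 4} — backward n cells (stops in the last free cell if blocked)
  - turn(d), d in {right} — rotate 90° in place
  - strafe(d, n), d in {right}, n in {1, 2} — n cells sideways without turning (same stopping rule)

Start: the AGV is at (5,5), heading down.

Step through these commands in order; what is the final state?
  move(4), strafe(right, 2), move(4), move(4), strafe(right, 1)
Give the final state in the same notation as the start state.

initial: at (5,5), heading down
[1] after move(4): at (5,1), heading down
[2] after strafe(right, 2): at (3,1), heading down
[3] after move(4): at (3,0), heading down
[4] after move(4): at (3,0), heading down
[5] after strafe(right, 1): at (2,0), heading down

at (2,0), heading down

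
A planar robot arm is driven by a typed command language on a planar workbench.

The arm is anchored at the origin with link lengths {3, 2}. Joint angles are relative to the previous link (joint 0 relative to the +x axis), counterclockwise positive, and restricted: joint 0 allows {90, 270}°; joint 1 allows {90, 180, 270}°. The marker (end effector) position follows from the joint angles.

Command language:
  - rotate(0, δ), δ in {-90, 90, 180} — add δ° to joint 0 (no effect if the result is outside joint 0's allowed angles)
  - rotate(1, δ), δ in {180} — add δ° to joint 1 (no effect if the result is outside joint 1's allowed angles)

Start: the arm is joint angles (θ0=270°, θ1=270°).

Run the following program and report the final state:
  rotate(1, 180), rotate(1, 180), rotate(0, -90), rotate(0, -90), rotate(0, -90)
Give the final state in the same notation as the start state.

joint angles (θ0=270°, θ1=270°)

start: joint angles (θ0=270°, θ1=270°)
step 1 (rotate(1, 180)): joint angles (θ0=270°, θ1=90°)
step 2 (rotate(1, 180)): joint angles (θ0=270°, θ1=270°)
step 3 (rotate(0, -90)): joint angles (θ0=270°, θ1=270°)
step 4 (rotate(0, -90)): joint angles (θ0=270°, θ1=270°)
step 5 (rotate(0, -90)): joint angles (θ0=270°, θ1=270°)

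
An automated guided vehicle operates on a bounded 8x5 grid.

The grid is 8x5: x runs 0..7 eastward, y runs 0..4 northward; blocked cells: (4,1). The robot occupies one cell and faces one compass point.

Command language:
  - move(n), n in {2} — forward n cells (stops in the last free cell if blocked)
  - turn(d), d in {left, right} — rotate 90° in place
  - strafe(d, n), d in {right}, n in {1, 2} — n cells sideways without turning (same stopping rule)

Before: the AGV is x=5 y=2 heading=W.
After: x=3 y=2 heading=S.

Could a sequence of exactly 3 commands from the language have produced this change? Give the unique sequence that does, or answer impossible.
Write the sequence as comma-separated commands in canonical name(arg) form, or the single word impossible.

turn(left), strafe(right, 1), strafe(right, 1)

key: cell and facing (now S) both changed — the 3 commands mix motion and turning
begin: x=5 y=2 heading=W
[1] after turn(left): x=5 y=2 heading=S
[2] after strafe(right, 1): x=4 y=2 heading=S
[3] after strafe(right, 1): x=3 y=2 heading=S
all 125 alternatives checked — unique.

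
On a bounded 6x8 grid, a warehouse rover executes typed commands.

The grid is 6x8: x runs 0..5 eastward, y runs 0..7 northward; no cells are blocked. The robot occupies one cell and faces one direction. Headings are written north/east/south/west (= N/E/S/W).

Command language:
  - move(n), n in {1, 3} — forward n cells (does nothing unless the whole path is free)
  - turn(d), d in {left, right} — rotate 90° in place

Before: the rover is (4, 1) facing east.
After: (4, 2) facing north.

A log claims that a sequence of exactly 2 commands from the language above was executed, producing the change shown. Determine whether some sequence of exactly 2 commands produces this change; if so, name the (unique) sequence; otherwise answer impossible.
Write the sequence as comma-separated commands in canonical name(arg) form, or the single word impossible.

turn(left), move(1)

key: order matters: swapping turn(left) and move(1) lands elsewhere
t0: (4, 1) facing east
[1] after turn(left): (4, 1) facing north
[2] after move(1): (4, 2) facing north
all 16 alternatives checked — unique.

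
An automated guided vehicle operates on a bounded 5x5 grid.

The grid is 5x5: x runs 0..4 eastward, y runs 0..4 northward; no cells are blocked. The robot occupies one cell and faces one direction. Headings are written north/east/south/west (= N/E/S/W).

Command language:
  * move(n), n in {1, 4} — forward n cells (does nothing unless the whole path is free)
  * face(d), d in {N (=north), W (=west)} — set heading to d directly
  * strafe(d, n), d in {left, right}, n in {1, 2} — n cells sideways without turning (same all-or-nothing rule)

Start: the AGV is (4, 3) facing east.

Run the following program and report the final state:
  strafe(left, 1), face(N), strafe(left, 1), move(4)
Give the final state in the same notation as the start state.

(3, 4) facing north

initial: (4, 3) facing east
t=1 strafe(left, 1) ⇒ (4, 4) facing east
t=2 face(N) ⇒ (4, 4) facing north
t=3 strafe(left, 1) ⇒ (3, 4) facing north
t=4 move(4) ⇒ (3, 4) facing north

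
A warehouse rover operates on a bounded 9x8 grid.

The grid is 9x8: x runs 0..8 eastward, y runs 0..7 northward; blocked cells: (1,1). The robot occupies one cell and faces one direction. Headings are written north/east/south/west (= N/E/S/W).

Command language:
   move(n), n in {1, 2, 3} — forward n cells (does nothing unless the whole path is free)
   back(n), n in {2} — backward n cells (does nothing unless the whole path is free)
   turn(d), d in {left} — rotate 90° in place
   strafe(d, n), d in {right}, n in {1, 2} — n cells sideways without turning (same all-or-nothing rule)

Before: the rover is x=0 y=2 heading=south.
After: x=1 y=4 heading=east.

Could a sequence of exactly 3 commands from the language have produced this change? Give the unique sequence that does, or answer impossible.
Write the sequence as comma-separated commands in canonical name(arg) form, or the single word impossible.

back(2), turn(left), move(1)

key: order matters: swapping back(2) and move(1) lands elsewhere
begin: x=0 y=2 heading=south
[1] after back(2): x=0 y=4 heading=south
[2] after turn(left): x=0 y=4 heading=east
[3] after move(1): x=1 y=4 heading=east
no rival 3-sequence matches.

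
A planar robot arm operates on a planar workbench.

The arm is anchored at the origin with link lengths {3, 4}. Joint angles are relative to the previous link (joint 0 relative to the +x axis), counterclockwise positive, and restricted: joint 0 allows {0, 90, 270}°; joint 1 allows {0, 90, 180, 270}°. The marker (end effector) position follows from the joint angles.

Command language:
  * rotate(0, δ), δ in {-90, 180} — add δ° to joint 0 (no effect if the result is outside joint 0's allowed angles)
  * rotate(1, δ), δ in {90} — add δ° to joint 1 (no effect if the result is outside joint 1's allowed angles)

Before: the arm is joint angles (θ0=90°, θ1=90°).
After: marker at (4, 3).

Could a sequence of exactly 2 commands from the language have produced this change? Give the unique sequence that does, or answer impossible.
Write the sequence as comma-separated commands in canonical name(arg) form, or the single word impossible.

initial: joint angles (θ0=90°, θ1=90°)
[1] after rotate(1, 90): joint angles (θ0=90°, θ1=180°)
[2] after rotate(1, 90): joint angles (θ0=90°, θ1=270°)
all 9 alternatives checked — unique.

rotate(1, 90), rotate(1, 90)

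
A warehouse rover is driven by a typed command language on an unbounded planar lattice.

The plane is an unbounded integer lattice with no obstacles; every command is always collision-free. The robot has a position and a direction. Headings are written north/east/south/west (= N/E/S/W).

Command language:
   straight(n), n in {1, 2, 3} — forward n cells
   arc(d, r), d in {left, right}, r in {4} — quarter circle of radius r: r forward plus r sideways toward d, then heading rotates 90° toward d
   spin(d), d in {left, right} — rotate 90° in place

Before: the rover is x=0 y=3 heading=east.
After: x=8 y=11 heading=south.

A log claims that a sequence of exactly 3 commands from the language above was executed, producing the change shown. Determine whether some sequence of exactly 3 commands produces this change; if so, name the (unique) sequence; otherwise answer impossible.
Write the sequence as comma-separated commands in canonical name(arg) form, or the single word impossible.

arc(left, 4), arc(right, 4), spin(right)

key: order matters: swapping arc(left, 4) and spin(right) lands elsewhere
from: x=0 y=3 heading=east
[1] after arc(left, 4): x=4 y=7 heading=north
[2] after arc(right, 4): x=8 y=11 heading=east
[3] after spin(right): x=8 y=11 heading=south
no rival 3-sequence matches.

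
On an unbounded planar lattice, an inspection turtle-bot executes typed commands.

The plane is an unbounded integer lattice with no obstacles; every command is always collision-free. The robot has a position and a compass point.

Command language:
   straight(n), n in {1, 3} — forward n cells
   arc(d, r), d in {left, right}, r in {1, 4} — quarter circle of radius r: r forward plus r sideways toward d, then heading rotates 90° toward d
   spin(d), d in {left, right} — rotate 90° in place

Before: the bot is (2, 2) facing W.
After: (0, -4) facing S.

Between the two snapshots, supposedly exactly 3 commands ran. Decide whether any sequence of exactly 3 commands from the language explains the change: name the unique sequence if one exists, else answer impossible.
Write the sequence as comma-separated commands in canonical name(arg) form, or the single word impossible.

key: running arc(right, 1) before arc(left, 4) would end elsewhere — order is forced
initial: (2, 2) facing W
1. arc(left, 4) → (-2, -2) facing S
2. arc(left, 1) → (-1, -3) facing E
3. arc(right, 1) → (0, -4) facing S
no other 3-command option fits: unique.

arc(left, 4), arc(left, 1), arc(right, 1)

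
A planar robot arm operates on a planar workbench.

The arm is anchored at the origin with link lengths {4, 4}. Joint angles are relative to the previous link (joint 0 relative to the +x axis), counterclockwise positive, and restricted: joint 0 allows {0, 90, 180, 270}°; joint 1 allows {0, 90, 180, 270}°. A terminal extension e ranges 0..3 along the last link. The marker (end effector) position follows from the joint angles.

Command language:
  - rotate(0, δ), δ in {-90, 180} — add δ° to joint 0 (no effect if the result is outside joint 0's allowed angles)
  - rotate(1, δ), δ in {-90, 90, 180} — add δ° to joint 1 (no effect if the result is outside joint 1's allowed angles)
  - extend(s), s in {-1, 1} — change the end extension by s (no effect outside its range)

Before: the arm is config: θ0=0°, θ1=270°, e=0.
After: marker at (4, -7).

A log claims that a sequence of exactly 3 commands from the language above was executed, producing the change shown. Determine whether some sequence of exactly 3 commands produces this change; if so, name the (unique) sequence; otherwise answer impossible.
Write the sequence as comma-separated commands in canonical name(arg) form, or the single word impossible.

begin: config: θ0=0°, θ1=270°, e=0
step 1 (extend(1)): config: θ0=0°, θ1=270°, e=1
step 2 (extend(1)): config: θ0=0°, θ1=270°, e=2
step 3 (extend(1)): config: θ0=0°, θ1=270°, e=3
no rival 3-sequence matches.

extend(1), extend(1), extend(1)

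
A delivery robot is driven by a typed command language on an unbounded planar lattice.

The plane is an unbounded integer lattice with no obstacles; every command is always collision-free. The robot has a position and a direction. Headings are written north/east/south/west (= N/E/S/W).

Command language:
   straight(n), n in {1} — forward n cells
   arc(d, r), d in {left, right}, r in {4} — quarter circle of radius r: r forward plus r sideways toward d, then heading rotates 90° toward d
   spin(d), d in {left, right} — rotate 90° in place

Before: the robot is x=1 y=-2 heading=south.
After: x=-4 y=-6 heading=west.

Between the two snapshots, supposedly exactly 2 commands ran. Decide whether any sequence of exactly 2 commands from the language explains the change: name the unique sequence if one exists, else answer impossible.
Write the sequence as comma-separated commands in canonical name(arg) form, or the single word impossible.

key: running straight(1) before arc(right, 4) would end elsewhere — order is forced
start: x=1 y=-2 heading=south
1. arc(right, 4) → x=-3 y=-6 heading=west
2. straight(1) → x=-4 y=-6 heading=west
no rival 2-sequence matches.

arc(right, 4), straight(1)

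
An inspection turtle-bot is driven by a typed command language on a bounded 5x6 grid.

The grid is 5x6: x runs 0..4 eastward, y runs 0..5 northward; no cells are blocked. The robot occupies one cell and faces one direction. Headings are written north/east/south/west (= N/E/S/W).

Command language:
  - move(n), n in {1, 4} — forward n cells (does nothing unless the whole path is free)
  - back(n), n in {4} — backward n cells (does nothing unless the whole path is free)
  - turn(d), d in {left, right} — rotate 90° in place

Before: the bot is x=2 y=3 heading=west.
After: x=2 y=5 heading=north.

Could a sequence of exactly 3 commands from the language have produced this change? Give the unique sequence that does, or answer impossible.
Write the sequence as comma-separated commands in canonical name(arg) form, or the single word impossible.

key: cell and facing (now N) both changed — the 3 commands mix motion and turning
t0: x=2 y=3 heading=west
[1] after turn(right): x=2 y=3 heading=north
[2] after move(1): x=2 y=4 heading=north
[3] after move(1): x=2 y=5 heading=north
no other 3-command option fits: unique.

turn(right), move(1), move(1)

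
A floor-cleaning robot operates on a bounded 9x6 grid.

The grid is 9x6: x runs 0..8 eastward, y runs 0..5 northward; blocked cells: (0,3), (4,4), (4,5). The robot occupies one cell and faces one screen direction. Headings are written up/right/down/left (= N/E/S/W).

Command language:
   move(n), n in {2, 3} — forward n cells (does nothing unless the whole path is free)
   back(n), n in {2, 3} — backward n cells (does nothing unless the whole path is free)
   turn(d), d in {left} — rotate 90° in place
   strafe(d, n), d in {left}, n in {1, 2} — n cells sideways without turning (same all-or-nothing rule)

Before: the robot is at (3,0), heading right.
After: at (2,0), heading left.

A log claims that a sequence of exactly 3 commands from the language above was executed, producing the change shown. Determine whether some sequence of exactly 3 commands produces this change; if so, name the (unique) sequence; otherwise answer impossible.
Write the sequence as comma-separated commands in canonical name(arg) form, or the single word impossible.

key: cell and facing (now W) both changed — the 3 commands mix motion and turning
t0: at (3,0), heading right
step 1 (turn(left)): at (3,0), heading up
step 2 (strafe(left, 1)): at (2,0), heading up
step 3 (turn(left)): at (2,0), heading left
uniquely the one of 343 3-step routes that fits.

turn(left), strafe(left, 1), turn(left)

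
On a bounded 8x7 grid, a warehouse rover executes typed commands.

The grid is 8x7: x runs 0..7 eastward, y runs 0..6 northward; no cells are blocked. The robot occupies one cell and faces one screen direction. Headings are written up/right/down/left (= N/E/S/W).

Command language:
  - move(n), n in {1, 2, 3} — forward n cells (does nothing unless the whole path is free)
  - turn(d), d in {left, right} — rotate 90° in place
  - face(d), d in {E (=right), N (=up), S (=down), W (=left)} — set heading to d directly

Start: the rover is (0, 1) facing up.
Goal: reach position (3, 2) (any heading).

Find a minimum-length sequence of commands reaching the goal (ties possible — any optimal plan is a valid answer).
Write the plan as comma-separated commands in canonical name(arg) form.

start: (0, 1) facing up
[1] after move(1): (0, 2) facing up
[2] after face(E): (0, 2) facing right
[3] after move(3): (3, 2) facing right
nothing shorter than 3 reaches the goal.

move(1), face(E), move(3)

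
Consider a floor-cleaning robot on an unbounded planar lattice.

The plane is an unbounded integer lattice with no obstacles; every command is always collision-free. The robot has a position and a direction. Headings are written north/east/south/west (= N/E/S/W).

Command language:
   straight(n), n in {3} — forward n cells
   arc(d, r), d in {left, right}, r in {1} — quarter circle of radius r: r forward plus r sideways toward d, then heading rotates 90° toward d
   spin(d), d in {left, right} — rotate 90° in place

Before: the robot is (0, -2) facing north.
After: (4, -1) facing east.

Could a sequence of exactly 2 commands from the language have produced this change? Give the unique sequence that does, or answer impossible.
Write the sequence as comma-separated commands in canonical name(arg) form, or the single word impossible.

arc(right, 1), straight(3)

key: order matters: swapping arc(right, 1) and straight(3) lands elsewhere
from: (0, -2) facing north
t=1 arc(right, 1) ⇒ (1, -1) facing east
t=2 straight(3) ⇒ (4, -1) facing east
no other 2-command option fits: unique.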